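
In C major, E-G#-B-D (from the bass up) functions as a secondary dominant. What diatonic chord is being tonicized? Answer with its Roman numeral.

vi

The chord is a dominant seventh chord on E.
A dominant resolves down a perfect fifth: E → A. In C major, A is scale degree 6, i.e. vi.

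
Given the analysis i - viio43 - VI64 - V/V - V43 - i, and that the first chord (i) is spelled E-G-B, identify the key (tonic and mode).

The chord Em is a minor triad rooted on E; its label is i.
If E is scale degree 1 and the mode makes that degree carry a minor triad, the tonic is E and the mode is minor.

E minor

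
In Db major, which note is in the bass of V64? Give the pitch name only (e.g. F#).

Eb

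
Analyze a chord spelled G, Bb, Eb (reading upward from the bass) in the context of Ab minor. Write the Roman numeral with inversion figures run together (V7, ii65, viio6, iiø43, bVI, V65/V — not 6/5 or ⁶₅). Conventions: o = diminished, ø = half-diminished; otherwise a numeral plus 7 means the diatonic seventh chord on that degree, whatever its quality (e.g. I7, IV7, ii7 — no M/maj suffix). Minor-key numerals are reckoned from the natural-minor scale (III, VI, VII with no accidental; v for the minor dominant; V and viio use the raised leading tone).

Stacked in thirds the chord is Eb-G-Bb: a major triad on Eb.
Eb is scale degree 5 in Ab minor, and a major triad on that degree is written V.
With G in the bass the chord is in first inversion, so the figured bass is 6.

V6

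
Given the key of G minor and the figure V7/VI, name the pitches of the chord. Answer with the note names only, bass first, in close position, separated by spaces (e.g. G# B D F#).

V7/VI is a secondary dominant — the dominant seventh of VI. VI in G minor is Eb, so the applied chord's root is Bb, a perfect fifth above.
Building a dominant seventh chord on Bb gives Bb-D-F-Ab.

Bb D F Ab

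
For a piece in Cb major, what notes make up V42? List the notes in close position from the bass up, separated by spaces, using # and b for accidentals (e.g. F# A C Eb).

Fb Gb Bb Db

The numeral's case and figure indicate a dominant seventh chord. In Cb major its root, the fifth degree, is Gb.
That chord is spelled Gb-Bb-Db-Fb.
With the 42 figure the chord is in third inversion; from the bass Fb upward in close position it reads Fb-Gb-Bb-Db.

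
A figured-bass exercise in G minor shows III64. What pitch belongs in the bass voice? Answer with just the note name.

F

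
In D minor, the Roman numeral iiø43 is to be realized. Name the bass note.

Bb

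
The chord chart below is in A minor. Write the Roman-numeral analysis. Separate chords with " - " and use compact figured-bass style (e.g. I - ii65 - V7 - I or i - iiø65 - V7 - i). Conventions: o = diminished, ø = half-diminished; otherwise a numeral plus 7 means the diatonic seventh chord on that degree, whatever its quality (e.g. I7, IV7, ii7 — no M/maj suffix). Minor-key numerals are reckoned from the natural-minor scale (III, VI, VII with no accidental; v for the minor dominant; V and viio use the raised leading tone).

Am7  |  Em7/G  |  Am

Am7: minor seventh chord on A = scale degree 1 → i7.
Em7/G: root E is the dominant; minor seventh chord there is v65.
Am: root A is the tonic; minor triad there is i.

i7 - v65 - i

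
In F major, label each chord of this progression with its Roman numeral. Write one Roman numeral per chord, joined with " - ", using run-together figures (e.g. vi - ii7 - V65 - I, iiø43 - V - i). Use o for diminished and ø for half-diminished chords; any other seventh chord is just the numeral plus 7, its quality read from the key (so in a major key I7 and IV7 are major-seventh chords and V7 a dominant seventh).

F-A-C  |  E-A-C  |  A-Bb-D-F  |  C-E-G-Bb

F-A-C: major triad on F = scale degree 1 → I.
E-A-C: root A is the mediant; minor triad there is iii64.
A-Bb-D-F: major seventh chord on Bb = scale degree 4 → IV42.
C-E-G-Bb has root C, degree 5 in F major, so V7.

I - iii64 - IV42 - V7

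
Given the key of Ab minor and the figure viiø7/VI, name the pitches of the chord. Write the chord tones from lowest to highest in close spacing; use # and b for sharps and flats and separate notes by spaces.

Eb Gb Bbb Db

The slash marks an applied leading-tone chord: viio of VI. In Ab minor, VI is Fb, so the leading tone to it is Eb, a half step below.
Building a half-diminished seventh chord on Eb gives Eb-Gb-Bbb-Db.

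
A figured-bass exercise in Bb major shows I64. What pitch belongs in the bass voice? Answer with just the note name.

F

I in Bb major has root Bb; the chord is Bb-D-F.
The figure 64 means second inversion — the fifth is in the bass.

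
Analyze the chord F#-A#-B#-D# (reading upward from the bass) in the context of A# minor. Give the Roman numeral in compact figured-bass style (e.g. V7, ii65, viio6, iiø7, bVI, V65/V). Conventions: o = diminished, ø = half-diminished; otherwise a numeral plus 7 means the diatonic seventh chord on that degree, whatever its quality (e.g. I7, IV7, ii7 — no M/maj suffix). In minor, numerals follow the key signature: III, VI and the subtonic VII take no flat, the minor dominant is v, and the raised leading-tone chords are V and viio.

The pitches B#-D#-F#-A# form a half-diminished seventh chord rooted on B#.
B# is scale degree 2 in A# minor, and a half-diminished seventh chord on that degree is written iiø7.
With F# in the bass the chord is in second inversion, so the figured bass is 43.

iiø43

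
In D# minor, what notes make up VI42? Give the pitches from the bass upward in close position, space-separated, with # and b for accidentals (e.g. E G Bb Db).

A# B D# F#

In D# minor, the submediant is B, and the diatonic chord built there is a major seventh chord.
Stacking thirds from B gives B-D#-F#-A#.
With the 42 figure the chord is in third inversion; from the bass A# upward in close position it reads A#-B-D#-F#.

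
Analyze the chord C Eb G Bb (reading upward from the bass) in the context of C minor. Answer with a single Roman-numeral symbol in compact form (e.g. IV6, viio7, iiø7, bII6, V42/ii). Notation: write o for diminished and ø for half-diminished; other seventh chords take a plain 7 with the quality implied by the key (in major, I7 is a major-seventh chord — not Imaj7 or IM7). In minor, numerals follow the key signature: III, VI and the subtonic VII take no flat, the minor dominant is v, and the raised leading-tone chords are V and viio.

i7

Stacked in thirds the chord is C-Eb-G-Bb: a minor seventh chord on C.
In C minor, C is the tonic; the diatonic minor seventh chord there is i7.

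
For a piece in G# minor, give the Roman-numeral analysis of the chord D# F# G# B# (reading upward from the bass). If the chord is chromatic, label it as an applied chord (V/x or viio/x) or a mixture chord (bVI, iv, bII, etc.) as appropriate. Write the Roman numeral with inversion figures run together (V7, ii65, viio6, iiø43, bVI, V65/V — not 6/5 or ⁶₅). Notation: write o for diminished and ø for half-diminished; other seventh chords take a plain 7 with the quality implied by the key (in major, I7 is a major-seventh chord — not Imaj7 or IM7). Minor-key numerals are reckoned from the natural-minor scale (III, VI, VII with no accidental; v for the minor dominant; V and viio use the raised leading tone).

V43/iv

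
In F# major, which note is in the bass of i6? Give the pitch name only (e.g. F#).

i in F# major has root F#; the chord is F#-A-C#.
The figure 6 means first inversion — the third is in the bass.

A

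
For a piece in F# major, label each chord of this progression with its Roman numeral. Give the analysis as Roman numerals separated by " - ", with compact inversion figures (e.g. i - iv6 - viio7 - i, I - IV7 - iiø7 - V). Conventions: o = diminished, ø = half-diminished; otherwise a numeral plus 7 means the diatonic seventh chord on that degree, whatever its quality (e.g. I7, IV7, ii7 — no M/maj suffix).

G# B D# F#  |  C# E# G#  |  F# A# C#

ii7 - V - I

G#-B-D#-F#: minor seventh chord on G# = scale degree 2 → ii7.
C#-E#-G# has root C#, degree 5 in F# major, so V.
F#-A#-C#: root F# is the tonic; major triad there is I.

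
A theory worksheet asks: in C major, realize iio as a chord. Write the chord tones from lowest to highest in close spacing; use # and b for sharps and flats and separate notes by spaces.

D F Ab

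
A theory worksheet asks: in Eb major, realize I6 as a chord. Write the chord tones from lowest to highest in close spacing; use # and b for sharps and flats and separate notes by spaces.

G Bb Eb

The numeral's case and figure indicate a major triad. In Eb major its root, the tonic, is Eb.
That chord is spelled Eb-G-Bb.
The figured bass 6 indicates first inversion, placing the third (G) in the bass: G-Bb-Eb.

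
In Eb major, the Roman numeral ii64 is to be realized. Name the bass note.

C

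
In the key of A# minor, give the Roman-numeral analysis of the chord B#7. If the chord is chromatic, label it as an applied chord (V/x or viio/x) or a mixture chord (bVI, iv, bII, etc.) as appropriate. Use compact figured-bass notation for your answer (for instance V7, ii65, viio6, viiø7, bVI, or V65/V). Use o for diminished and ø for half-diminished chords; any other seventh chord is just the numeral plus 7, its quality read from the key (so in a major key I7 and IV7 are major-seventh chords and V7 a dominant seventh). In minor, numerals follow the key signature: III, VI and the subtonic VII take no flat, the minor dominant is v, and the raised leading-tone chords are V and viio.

Stacked in thirds the chord is B#-D##-F##-A#: a dominant seventh chord on B#.
B# is not a diatonic chord root with this quality in A# minor, but it lies a perfect fifth above E# (V), so the chord functions as an applied dominant of V.

V7/V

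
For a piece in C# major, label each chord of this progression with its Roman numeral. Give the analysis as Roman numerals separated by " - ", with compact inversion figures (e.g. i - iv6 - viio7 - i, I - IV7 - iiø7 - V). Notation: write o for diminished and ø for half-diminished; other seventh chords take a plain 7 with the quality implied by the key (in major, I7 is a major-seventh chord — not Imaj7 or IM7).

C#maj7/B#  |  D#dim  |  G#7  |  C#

I42 - iio - V7 - I

C#maj7/B#: root C# is the tonic; major seventh chord there is I42.
D#dim: D# with this quality isn't in the key; it's iio, borrowed from the parallel minor.
G#7 has root G#, degree 5 in C# major, so V7.
C#: major triad on C# = scale degree 1 → I.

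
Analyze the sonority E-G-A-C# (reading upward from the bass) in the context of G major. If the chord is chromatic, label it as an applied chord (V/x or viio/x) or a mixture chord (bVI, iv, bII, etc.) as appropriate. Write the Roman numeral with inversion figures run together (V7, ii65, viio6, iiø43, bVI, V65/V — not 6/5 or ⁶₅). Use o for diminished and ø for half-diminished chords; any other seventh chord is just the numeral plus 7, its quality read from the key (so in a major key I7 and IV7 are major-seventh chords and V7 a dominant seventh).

V43/V

The pitches A-C#-E-G form a dominant seventh chord rooted on A.
A is not a diatonic chord root with this quality in G major, but it lies a perfect fifth above D (V), so the chord functions as an applied dominant of V.
With E in the bass the chord is in second inversion, so the figured bass is 43.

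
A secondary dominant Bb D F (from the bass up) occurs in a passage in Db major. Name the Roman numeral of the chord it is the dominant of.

ii

The chord is a major triad on Bb.
A dominant resolves down a perfect fifth: Bb → Eb. In Db major, Eb is scale degree 2, i.e. ii.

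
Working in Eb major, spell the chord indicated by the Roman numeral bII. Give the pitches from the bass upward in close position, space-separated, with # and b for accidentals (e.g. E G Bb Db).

Fb Ab Cb

bII is the Neapolitan chord — a major triad on the lowered second degree. In Eb major that root is Fb.
So the chord is Fb-Ab-Cb.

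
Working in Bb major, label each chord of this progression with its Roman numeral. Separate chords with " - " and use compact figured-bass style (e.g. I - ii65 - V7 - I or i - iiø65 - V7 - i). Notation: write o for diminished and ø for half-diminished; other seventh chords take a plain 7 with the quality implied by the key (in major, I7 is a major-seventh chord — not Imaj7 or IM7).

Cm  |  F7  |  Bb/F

ii - V7 - I64

Cm: minor triad on C = scale degree 2 → ii.
F7 has root F, degree 5 in Bb major, so V7.
Bb/F: major triad on Bb = scale degree 1 → I64.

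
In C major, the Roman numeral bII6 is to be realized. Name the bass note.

bII in C major has root Db; the chord is Db-F-Ab.
The figure 6 means first inversion — the third is in the bass.

F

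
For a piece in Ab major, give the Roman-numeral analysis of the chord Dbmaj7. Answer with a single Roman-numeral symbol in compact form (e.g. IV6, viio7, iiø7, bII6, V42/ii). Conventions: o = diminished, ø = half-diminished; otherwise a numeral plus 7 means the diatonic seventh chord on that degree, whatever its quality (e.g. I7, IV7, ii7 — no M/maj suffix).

Stacked in thirds the chord is Db-F-Ab-C: a major seventh chord on Db.
Db is scale degree 4 in Ab major, and a major seventh chord on that degree is written IV7.

IV7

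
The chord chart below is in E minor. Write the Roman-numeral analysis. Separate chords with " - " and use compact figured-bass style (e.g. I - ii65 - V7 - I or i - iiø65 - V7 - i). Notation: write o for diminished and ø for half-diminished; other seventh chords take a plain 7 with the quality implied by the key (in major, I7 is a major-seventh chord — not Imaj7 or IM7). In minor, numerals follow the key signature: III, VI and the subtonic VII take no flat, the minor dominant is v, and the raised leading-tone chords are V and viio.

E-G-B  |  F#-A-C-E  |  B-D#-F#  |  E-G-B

i - iiø7 - V - i

E-G-B: minor triad on E = scale degree 1 → i.
F#-A-C-E: half-diminished seventh chord on F# = scale degree 2 → iiø7.
B-D#-F# has root B, degree 5 in E minor, so V.
E-G-B: root E is the tonic; minor triad there is i.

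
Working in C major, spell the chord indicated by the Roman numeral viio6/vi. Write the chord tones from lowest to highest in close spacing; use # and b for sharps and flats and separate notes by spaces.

B D G#

The slash marks an applied leading-tone chord: viio of vi. In C major, vi is A, so the leading tone to it is G#, a half step below.
Building a diminished triad on G# gives G#-B-D.
With the 6 figure the chord is in first inversion; from the bass B upward in close position it reads B-D-G#.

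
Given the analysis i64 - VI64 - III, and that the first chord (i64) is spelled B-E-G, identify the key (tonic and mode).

E minor

i64 is given as B-E-G — a minor triad with root E.
If E is scale degree 1 and the mode makes that degree carry a minor triad, the tonic is E and the mode is minor.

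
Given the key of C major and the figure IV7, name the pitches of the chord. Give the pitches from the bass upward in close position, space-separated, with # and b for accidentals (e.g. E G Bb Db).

F A C E

The numeral's case and figure indicate a major seventh chord. In C major its root, the fourth degree, is F.
Stacking thirds from F gives F-A-C-E.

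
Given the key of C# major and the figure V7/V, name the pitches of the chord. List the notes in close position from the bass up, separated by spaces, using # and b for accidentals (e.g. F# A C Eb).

D# F## A# C#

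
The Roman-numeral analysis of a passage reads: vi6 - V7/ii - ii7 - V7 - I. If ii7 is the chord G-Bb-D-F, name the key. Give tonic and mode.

F major

ii7 is given as G-Bb-D-F — a minor seventh chord with root G.
Counting down one scale step from G places the tonic on F; a minor seventh chord on degree 2 is diatonic only in major.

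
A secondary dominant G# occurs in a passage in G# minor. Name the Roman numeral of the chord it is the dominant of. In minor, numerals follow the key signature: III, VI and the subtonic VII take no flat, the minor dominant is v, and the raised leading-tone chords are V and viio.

iv

The chord is a major triad on G#.
A dominant resolves down a perfect fifth: G# → C#. In G# minor, C# is scale degree 4, i.e. iv.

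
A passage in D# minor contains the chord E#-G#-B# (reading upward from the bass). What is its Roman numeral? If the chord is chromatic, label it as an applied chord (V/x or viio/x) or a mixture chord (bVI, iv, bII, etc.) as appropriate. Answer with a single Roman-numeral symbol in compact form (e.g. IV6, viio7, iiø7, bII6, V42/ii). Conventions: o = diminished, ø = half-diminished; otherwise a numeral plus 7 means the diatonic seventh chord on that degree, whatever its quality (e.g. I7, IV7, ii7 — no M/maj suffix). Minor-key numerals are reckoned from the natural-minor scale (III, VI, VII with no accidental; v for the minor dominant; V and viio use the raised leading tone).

ii

Stacked in thirds the chord is E#-G#-B#: a minor triad on E#.
E# is the second degree of D# minor. This is the minor supertonic, borrowed from the parallel major (the Dorian ii).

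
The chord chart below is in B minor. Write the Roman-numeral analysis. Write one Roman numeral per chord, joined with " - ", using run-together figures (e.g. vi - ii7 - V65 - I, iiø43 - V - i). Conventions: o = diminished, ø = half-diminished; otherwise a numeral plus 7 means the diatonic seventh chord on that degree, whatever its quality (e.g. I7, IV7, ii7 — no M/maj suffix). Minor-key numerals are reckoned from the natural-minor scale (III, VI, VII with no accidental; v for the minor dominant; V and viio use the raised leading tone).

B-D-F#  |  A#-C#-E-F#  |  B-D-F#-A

i - V65 - i7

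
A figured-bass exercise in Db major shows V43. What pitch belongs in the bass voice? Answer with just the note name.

V in Db major has root Ab; the chord is Ab-C-Eb-Gb.
The figure 43 means second inversion — the fifth is in the bass.

Eb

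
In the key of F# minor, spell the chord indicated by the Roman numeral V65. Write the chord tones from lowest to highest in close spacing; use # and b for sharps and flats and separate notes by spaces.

E# G# B C#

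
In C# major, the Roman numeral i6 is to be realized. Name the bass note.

E

i in C# major has root C#; the chord is C#-E-G#.
The figure 6 means first inversion — the third is in the bass.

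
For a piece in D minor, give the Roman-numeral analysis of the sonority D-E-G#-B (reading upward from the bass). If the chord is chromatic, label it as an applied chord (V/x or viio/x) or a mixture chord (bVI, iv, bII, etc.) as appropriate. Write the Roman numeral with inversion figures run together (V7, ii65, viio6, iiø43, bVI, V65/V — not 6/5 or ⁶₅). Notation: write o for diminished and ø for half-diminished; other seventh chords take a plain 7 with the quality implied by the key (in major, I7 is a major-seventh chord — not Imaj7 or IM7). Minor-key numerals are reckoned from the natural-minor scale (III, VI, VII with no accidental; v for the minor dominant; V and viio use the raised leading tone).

Stacked in thirds the chord is E-G#-B-D: a dominant seventh chord on E.
E is not a diatonic chord root with this quality in D minor, but it lies a perfect fifth above A (V), so the chord functions as an applied dominant of V.
With D in the bass the chord is in third inversion, so the figured bass is 42.

V42/V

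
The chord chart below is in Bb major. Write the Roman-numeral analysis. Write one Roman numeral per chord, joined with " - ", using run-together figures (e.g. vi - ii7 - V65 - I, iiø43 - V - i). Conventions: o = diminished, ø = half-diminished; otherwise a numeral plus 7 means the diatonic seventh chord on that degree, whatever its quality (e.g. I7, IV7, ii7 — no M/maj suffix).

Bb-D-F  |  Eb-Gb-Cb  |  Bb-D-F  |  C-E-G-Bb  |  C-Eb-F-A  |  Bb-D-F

I - bII6 - I - V7/V - V43 - I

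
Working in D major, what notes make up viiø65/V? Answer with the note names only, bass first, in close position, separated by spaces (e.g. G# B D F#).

The slash marks an applied leading-tone chord: viio of V. In D major, V is A, so the leading tone to it is G#, a half step below.
Building a half-diminished seventh chord on G# gives G#-B-D-F#.
With the 65 figure the chord is in first inversion; from the bass B upward in close position it reads B-D-F#-G#.

B D F# G#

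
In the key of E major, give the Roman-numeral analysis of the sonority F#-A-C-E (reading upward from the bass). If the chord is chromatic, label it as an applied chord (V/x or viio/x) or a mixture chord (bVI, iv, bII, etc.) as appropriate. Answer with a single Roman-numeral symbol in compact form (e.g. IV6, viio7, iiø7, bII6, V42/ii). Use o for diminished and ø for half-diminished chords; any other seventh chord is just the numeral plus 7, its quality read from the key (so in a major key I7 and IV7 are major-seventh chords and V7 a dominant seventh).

iiø7

Stacked in thirds the chord is F#-A-C-E: a half-diminished seventh chord on F#.
F# is the second degree of E major. This is the half-diminished supertonic seventh, borrowed from the parallel minor.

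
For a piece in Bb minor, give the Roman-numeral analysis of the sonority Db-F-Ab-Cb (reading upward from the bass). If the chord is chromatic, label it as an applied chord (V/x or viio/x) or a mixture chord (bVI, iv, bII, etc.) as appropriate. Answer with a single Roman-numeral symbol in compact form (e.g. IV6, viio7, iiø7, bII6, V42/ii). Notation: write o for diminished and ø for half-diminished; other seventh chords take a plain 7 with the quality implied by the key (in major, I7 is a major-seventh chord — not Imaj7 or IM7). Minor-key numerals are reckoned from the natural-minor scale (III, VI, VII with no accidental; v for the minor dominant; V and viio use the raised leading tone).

The pitches Db-F-Ab-Cb form a dominant seventh chord rooted on Db.
Db is not a diatonic chord root with this quality in Bb minor, but it lies a perfect fifth above Gb (VI), so the chord functions as an applied dominant of VI.

V7/VI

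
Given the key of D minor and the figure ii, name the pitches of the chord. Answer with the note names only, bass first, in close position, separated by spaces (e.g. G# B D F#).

ii is the minor supertonic, borrowed from the parallel major (the Dorian ii). In D minor that root is E.
So the chord is E-G-B, a minor triad.

E G B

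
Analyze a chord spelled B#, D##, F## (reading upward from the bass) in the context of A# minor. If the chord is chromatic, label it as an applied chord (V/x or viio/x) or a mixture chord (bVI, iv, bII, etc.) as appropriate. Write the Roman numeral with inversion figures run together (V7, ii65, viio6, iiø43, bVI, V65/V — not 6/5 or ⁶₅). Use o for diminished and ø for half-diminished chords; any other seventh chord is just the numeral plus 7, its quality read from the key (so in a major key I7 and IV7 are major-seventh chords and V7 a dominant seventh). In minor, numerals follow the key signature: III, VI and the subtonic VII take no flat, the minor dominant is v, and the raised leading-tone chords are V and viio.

Stacked in thirds the chord is B#-D##-F##: a major triad on B#.
B# is not a diatonic chord root with this quality in A# minor, but it lies a perfect fifth above E# (V), so the chord functions as an applied dominant of V.

V/V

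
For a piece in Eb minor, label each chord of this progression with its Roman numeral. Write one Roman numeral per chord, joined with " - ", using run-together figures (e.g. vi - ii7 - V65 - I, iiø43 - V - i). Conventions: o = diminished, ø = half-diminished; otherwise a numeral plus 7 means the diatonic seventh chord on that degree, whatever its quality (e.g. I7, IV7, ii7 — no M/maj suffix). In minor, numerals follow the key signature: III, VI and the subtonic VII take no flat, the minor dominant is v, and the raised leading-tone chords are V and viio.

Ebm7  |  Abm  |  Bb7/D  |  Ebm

Ebm7: root Eb is the tonic; minor seventh chord there is i7.
Abm: root Ab is the subdominant; minor triad there is iv.
Bb7/D: dominant seventh chord on Bb = scale degree 5 → V65.
Ebm has root Eb, degree 1 in Eb minor, so i.

i7 - iv - V65 - i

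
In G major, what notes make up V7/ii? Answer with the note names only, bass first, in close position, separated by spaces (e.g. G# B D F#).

V7/ii is a secondary dominant — the dominant seventh of ii. ii in G major is A, so the applied chord's root is E, a perfect fifth above.
Building a dominant seventh chord on E gives E-G#-B-D.

E G# B D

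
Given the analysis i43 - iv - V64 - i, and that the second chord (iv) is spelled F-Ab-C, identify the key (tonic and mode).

C minor

The anchor chord is a minor triad on F, labeled iv.
iv on F implies F is the subdominant; that puts the tonic at C, and the lowercase numeral fits minor mode.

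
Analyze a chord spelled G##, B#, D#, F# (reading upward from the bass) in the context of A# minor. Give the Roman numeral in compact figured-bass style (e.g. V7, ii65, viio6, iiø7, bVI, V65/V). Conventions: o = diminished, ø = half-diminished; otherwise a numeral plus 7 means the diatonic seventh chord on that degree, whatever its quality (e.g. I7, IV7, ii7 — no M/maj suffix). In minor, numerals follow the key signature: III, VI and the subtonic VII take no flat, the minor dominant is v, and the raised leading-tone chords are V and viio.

The pitches G##-B#-D#-F# form a fully diminished seventh chord rooted on G##.
G## is scale degree 7 in A# minor, and a fully diminished seventh chord on that degree is written viio7.

viio7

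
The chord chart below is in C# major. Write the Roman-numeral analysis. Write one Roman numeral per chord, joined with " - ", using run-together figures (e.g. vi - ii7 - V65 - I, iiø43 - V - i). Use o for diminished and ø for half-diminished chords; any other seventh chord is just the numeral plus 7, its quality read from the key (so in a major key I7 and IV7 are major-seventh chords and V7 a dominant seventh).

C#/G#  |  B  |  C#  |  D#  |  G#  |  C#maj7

C#/G# has root C#, degree 1 in C# major, so I64.
B: B with this quality isn't in the key; it's bVII, borrowed from the parallel minor.
C#: root C# is the tonic; major triad there is I.
D#: a major triad on D#, the applied dominant of V → V/V.
G#: major triad on G# = scale degree 5 → V.
C#maj7: root C# is the tonic; major seventh chord there is I7.

I64 - bVII - I - V/V - V - I7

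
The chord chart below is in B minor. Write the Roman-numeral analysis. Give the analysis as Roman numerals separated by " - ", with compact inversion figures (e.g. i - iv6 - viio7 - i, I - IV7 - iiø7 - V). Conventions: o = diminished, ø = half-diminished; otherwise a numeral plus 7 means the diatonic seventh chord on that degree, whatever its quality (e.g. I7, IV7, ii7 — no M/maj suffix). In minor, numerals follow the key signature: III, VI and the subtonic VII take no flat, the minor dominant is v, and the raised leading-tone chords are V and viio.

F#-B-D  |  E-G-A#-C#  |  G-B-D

i64 - viio43 - VI

F#-B-D has root B, degree 1 in B minor, so i64.
E-G-A#-C#: fully diminished seventh chord on A# = scale degree 7 → viio43.
G-B-D: major triad on G = scale degree 6 → VI.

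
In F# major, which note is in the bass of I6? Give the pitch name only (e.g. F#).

I in F# major has root F#; the chord is F#-A#-C#.
The figure 6 means first inversion — the third is in the bass.

A#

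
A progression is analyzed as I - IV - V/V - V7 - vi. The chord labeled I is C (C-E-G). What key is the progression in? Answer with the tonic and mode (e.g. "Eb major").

C major

I is given as C-E-G — a major triad with root C.
If C is scale degree 1 and the mode makes that degree carry a major triad, the tonic is C and the mode is major.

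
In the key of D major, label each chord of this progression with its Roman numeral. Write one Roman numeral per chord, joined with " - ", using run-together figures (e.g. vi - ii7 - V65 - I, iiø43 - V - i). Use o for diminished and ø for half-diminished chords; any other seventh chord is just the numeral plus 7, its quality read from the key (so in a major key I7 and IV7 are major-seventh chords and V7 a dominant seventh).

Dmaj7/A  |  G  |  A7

I43 - IV - V7

Dmaj7/A: major seventh chord on D = scale degree 1 → I43.
G: root G is the subdominant; major triad there is IV.
A7 has root A, degree 5 in D major, so V7.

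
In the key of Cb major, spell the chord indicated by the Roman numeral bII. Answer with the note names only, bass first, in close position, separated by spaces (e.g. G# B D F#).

Dbb Fb Abb

bII is the Neapolitan chord — a major triad on the lowered second degree. In Cb major that root is Dbb.
So the chord is Dbb-Fb-Abb.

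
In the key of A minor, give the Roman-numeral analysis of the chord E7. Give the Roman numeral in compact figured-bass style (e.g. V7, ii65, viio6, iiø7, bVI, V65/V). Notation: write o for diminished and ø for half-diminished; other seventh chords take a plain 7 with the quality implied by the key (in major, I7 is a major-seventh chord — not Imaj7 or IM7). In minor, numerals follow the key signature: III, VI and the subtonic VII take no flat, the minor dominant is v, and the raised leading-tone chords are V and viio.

The pitches E-G#-B-D form a dominant seventh chord rooted on E.
In A minor, E is the dominant; the diatonic dominant seventh chord there is V7.

V7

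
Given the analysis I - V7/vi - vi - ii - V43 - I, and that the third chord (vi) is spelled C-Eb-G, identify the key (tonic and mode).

vi is given as C-Eb-G — a minor triad with root C.
If C is scale degree 6 and the mode makes that degree carry a minor triad, the tonic is Eb and the mode is major.

Eb major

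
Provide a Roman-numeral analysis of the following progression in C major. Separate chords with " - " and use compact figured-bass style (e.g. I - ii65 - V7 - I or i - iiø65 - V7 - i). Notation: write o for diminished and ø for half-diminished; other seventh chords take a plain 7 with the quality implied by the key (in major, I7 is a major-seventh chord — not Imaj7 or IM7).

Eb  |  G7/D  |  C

Eb: Eb with this quality isn't in the key; it's bIII, borrowed from the parallel minor.
G7/D has root G, degree 5 in C major, so V43.
C: root C is the tonic; major triad there is I.

bIII - V43 - I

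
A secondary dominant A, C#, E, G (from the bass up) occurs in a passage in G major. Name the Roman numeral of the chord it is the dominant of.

V

The chord is a dominant seventh chord on A.
A dominant resolves down a perfect fifth: A → D. In G major, D is scale degree 5, i.e. V.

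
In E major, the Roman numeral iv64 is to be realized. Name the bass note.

iv in E major has root A; the chord is A-C-E.
The figure 64 means second inversion — the fifth is in the bass.

E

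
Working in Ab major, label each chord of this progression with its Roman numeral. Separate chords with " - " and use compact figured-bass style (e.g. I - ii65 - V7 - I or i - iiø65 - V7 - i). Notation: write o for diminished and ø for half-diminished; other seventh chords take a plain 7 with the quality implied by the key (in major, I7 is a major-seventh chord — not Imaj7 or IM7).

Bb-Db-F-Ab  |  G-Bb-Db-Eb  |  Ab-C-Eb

ii7 - V65 - I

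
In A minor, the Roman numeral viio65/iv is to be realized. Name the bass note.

E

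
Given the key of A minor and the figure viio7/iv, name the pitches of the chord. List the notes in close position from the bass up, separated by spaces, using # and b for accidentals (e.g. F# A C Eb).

C# E G Bb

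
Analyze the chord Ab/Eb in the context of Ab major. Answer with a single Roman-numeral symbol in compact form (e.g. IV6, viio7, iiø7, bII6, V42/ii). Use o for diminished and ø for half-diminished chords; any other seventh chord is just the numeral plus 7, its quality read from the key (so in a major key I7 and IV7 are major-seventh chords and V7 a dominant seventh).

I64

The pitches Ab-C-Eb form a major triad rooted on Ab.
Ab is scale degree 1 in Ab major, and a major triad on that degree is written I.
With Eb in the bass the chord is in second inversion, so the figured bass is 64.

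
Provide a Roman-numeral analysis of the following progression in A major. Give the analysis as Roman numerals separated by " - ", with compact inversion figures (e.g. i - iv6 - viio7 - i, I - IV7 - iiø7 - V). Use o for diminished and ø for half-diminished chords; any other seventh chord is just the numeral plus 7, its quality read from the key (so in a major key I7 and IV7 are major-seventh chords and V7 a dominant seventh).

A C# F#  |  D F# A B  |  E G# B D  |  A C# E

vi6 - ii65 - V7 - I

A-C#-F# has root F#, degree 6 in A major, so vi6.
D-F#-A-B: root B is the supertonic; minor seventh chord there is ii65.
E-G#-B-D: dominant seventh chord on E = scale degree 5 → V7.
A-C#-E: major triad on A = scale degree 1 → I.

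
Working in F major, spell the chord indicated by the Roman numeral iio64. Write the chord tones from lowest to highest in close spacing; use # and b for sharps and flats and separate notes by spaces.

Scale degree 2 in F major is G; here the chord built on it is altered to a diminished triad. iio64 is the diminished supertonic triad, borrowed from the parallel minor.
So the chord is G-Bb-Db.
The figured bass 64 indicates second inversion, placing the fifth (Db) in the bass: Db-G-Bb.

Db G Bb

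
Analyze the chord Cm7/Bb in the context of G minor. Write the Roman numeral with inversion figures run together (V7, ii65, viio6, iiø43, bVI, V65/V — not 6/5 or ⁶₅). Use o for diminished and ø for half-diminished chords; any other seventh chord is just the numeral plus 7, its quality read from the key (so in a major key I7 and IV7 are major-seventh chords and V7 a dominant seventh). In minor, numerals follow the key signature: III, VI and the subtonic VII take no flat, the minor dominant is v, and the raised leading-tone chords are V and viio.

iv42

The pitches C-Eb-G-Bb form a minor seventh chord rooted on C.
C is scale degree 4 in G minor, and a minor seventh chord on that degree is written iv7.
With Bb in the bass the chord is in third inversion, so the figured bass is 42.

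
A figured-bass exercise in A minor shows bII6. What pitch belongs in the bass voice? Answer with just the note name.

D

bII in A minor has root Bb; the chord is Bb-D-F.
The figure 6 means first inversion — the third is in the bass.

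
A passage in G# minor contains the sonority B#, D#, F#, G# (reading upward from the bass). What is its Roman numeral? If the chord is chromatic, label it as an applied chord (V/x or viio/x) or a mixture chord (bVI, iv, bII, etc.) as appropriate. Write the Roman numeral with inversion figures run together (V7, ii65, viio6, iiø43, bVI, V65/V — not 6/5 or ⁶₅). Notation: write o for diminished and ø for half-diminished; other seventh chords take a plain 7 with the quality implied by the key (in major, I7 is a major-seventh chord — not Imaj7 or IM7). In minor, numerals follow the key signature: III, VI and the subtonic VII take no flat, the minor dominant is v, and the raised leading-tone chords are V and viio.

V65/iv

Stacked in thirds the chord is G#-B#-D#-F#: a dominant seventh chord on G#.
G# is not a diatonic chord root with this quality in G# minor, but it lies a perfect fifth above C# (iv), so the chord functions as an applied dominant of iv.
With B# in the bass the chord is in first inversion, so the figured bass is 65.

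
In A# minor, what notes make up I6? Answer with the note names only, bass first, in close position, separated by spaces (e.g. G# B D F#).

I6 is the major tonic (Picardy third), borrowed from the parallel major. In A# minor that root is A#.
So the chord is A#-C##-E#.
With the 6 figure the chord is in first inversion; from the bass C## upward in close position it reads C##-E#-A#.

C## E# A#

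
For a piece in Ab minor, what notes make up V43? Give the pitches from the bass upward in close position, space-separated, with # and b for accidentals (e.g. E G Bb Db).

Bb Db Eb G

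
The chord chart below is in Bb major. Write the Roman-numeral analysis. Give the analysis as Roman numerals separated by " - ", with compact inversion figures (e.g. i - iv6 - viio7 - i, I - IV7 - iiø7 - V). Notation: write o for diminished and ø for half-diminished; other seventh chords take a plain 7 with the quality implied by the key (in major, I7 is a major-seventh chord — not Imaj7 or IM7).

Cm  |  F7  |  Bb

Cm has root C, degree 2 in Bb major, so ii.
F7: dominant seventh chord on F = scale degree 5 → V7.
Bb has root Bb, degree 1 in Bb major, so I.

ii - V7 - I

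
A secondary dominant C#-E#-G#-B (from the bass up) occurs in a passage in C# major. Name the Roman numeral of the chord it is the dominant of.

IV

The chord is a dominant seventh chord on C#.
A dominant resolves down a perfect fifth: C# → F#. In C# major, F# is scale degree 4, i.e. IV.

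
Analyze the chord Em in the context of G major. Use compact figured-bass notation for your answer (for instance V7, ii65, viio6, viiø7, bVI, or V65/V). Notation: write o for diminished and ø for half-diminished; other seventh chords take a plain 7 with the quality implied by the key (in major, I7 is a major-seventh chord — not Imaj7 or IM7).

Stacked in thirds the chord is E-G-B: a minor triad on E.
E is scale degree 6 in G major, and a minor triad on that degree is written vi.

vi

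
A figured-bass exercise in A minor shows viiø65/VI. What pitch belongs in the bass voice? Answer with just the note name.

G

The applied chord viiø65/VI is rooted on E: E-G-Bb-D.
The figure 65 means first inversion — the third is in the bass.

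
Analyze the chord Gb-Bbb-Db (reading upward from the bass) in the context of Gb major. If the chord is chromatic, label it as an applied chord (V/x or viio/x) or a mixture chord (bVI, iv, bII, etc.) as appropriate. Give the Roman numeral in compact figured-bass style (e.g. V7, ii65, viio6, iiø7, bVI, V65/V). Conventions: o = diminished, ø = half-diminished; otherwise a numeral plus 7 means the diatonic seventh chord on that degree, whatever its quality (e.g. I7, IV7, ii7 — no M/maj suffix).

i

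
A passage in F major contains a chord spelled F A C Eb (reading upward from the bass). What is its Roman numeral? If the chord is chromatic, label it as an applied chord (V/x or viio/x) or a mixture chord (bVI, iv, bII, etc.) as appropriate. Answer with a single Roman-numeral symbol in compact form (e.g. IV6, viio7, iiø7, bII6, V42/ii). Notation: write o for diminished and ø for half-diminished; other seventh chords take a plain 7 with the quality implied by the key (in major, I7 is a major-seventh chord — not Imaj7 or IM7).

V7/IV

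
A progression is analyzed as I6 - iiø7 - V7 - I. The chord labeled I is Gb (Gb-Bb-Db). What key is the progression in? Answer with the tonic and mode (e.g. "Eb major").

I is given as Gb-Bb-Db — a major triad with root Gb.
If Gb is scale degree 1 and the mode makes that degree carry a major triad, the tonic is Gb and the mode is major.

Gb major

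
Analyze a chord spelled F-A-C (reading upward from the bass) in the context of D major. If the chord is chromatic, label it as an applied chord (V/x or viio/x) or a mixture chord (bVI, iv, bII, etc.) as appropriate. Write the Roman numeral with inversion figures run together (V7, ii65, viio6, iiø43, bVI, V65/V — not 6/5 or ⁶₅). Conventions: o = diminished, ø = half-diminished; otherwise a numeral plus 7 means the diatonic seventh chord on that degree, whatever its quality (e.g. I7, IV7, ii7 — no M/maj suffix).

bIII

The pitches F-A-C form a major triad rooted on F.
F is the lowered third degree of D major (diatonic 3 would be F#). This is a major triad on the lowered third degree, borrowed from the parallel minor.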